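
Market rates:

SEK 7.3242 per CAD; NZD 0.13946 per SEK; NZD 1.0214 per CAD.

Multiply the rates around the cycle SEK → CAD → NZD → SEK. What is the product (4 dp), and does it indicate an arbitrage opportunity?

1.0000 (no arbitrage)

Around SEK → CAD → NZD → SEK: 1 ÷ 7.3242 × 1.0214 ÷ 0.13946 = 0.999968
Product ≈ 1 (deviation 0.003%, within rounding noise).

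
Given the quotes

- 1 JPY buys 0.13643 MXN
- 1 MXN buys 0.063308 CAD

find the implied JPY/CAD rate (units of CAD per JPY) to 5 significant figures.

JPY/CAD = 0.0086371

1 JPY × 0.13643 = 0.13643 MXN
0.13643 MXN × 0.063308 = 0.00863711 CAD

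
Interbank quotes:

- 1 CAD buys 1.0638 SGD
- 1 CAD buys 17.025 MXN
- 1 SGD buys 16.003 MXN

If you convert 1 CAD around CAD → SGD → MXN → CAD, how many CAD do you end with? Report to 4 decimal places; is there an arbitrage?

0.9999 (no arbitrage)

Around CAD → SGD → MXN → CAD: 1 × 1.0638 × 16.003 ÷ 17.025 = 0.999941
Product ≈ 1 (deviation 0.006%, within rounding noise).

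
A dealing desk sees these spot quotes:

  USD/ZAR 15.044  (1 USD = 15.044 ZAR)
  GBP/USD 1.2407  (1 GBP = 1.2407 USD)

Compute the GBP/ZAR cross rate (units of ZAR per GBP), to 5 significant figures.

GBP/ZAR = 18.665

1 GBP × 1.2407 = 1.2407 USD
1.2407 USD × 15.044 = 18.6651 ZAR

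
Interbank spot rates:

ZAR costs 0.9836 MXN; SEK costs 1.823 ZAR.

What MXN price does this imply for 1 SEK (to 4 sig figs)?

SEK/MXN = 1.793

1 SEK × 1.823 = 1.823 ZAR
1.823 ZAR × 0.9836 = 1.7931 MXN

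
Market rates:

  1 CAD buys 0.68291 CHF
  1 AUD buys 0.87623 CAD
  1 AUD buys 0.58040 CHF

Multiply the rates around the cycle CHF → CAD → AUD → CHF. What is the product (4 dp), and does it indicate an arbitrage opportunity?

Around CHF → CAD → AUD → CHF: 1 ÷ 0.68291 ÷ 0.87623 × 0.58040 = 0.969942
Product < 1; profitable direction is CHF → AUD → CAD → CHF.

0.9699 (arbitrage exists)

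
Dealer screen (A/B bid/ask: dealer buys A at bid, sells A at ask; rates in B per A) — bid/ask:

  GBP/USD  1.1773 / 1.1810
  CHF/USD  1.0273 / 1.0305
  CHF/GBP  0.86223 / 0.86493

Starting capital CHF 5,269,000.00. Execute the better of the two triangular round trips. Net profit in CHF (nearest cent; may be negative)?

Net profit: CHF 30,008.65

Best loop CHF → USD → GBP → CHF:
CHF 5,269,000.00 × 1.0273 (sell CHF at bid) = USD 5,412,843.70
USD 5,412,843.70 ÷ 1.1810 (buy GBP at ask) = GBP 4,583,271.55
GBP 4,583,271.55 ÷ 0.86493 (buy CHF at ask) = CHF 5,299,008.65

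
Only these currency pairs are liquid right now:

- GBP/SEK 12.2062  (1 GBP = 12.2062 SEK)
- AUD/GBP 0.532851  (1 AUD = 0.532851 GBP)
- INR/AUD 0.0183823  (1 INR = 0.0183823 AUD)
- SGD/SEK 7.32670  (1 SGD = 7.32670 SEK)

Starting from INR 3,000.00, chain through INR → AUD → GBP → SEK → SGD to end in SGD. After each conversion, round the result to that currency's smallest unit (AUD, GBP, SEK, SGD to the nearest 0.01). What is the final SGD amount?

INR 3,000.00 × 0.0183823 = AUD 55.15
AUD 55.15 × 0.532851 = GBP 29.39
GBP 29.39 × 12.2062 = SEK 358.74
SEK 358.74 ÷ 7.32670 = SGD 48.96

SGD 48.96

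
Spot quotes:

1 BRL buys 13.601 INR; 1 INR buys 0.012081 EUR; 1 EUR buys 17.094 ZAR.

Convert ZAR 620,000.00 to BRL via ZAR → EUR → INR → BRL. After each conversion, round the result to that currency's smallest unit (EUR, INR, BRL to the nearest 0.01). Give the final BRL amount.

BRL 220,736.58

ZAR 620,000.00 ÷ 17.094 = EUR 36,270.04
EUR 36,270.04 ÷ 0.012081 = INR 3,002,238.23
INR 3,002,238.23 ÷ 13.601 = BRL 220,736.58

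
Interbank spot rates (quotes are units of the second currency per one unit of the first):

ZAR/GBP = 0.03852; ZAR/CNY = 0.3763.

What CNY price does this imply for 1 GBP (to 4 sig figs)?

1 GBP ÷ 0.03852 = 25.9605 ZAR
25.9605 ZAR × 0.3763 = 9.76895 CNY

GBP/CNY = 9.769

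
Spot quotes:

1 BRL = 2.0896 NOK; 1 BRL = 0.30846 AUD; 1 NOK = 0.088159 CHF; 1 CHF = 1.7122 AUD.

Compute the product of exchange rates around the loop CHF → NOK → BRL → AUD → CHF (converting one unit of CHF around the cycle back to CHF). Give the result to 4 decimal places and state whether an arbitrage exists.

Around CHF → NOK → BRL → AUD → CHF: 1 ÷ 0.088159 ÷ 2.0896 × 0.30846 ÷ 1.7122 = 0.977945
Product < 1; profitable direction is CHF → AUD → BRL → NOK → CHF.

0.9779 (arbitrage exists)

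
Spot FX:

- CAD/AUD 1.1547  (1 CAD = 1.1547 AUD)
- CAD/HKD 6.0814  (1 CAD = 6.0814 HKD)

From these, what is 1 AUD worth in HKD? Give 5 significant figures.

AUD/HKD = 5.2666

1 AUD ÷ 1.1547 = 0.866026 CAD
0.866026 CAD × 6.0814 = 5.26665 HKD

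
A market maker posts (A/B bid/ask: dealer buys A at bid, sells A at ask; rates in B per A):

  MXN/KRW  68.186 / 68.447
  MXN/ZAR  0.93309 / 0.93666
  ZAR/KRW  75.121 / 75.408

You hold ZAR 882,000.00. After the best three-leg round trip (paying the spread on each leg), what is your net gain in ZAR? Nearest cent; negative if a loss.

Net profit: ZAR 21,231.47

Best loop ZAR → KRW → MXN → ZAR:
ZAR 882,000.00 × 75.121 (sell ZAR at bid) = KRW 66,256,722
KRW 66,256,722 ÷ 68.447 (buy MXN at ask) = MXN 968,000.38
MXN 968,000.38 × 0.93309 (sell MXN at bid) = ZAR 903,231.47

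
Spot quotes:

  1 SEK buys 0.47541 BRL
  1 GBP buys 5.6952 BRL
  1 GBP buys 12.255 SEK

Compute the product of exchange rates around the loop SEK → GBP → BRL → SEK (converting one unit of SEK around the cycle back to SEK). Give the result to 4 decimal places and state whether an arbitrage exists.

0.9775 (arbitrage exists)

Around SEK → GBP → BRL → SEK: 1 ÷ 12.255 × 5.6952 ÷ 0.47541 = 0.977524
Product < 1; profitable direction is SEK → BRL → GBP → SEK.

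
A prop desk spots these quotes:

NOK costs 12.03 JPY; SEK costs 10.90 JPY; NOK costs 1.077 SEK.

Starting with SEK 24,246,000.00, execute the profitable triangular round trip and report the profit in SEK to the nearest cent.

Profit: SEK 600,403.11

Profitable loop is SEK → NOK → JPY → SEK:
SEK 24,246,000.00 ÷ 1.077 = NOK 22,512,534.82
NOK 22,512,534.82 × 12.03 = JPY 270,825,794
JPY 270,825,794 ÷ 10.90 = SEK 24,846,403.11
Profit = SEK 24,846,403.11 − SEK 24,246,000.00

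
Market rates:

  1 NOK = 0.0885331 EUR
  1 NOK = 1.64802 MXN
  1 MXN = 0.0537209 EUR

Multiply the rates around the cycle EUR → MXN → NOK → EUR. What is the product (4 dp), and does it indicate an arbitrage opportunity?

Around EUR → MXN → NOK → EUR: 1 ÷ 0.0537209 ÷ 1.64802 × 0.0885331 = 1.000000
Product ≈ 1 (deviation 0.000%, within rounding noise).

1.0000 (no arbitrage)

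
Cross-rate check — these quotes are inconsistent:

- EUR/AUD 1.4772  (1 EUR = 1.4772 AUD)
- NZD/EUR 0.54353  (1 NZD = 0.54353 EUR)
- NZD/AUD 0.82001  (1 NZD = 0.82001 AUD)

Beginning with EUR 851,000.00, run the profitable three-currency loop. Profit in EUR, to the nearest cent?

Profit: EUR 18,132.30

Profitable loop is EUR → NZD → AUD → EUR:
EUR 851,000.00 ÷ 0.54353 = NZD 1,565,690.95
NZD 1,565,690.95 × 0.82001 = AUD 1,283,882.23
AUD 1,283,882.23 ÷ 1.4772 = EUR 869,132.30
Profit = EUR 869,132.30 − EUR 851,000.00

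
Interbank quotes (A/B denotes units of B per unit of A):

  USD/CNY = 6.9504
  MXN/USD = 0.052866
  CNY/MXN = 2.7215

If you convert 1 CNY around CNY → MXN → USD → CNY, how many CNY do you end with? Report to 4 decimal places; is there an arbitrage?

Around CNY → MXN → USD → CNY: 1 × 2.7215 × 0.052866 × 6.9504 = 0.999988
Product ≈ 1 (deviation 0.001%, within rounding noise).

1.0000 (no arbitrage)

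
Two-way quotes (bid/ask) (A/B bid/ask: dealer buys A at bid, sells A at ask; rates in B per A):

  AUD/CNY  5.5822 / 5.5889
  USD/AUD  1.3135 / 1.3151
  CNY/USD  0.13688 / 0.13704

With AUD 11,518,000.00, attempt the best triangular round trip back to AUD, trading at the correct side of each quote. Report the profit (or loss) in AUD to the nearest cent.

Net profit: AUD 41,859.09

Best loop AUD → CNY → USD → AUD:
AUD 11,518,000.00 × 5.5822 (sell AUD at bid) = CNY 64,295,779.60
CNY 64,295,779.60 × 0.13688 (sell CNY at bid) = USD 8,800,806.31
USD 8,800,806.31 × 1.3135 (sell USD at bid) = AUD 11,559,859.09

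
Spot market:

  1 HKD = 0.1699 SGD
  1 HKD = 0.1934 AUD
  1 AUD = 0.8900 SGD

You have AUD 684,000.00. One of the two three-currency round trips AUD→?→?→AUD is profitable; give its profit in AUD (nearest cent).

Profitable loop is AUD → SGD → HKD → AUD:
AUD 684,000.00 × 0.8900 = SGD 608,760.00
SGD 608,760.00 ÷ 0.1699 = HKD 3,583,048.85
HKD 3,583,048.85 × 0.1934 = AUD 692,961.65
Profit = AUD 692,961.65 − AUD 684,000.00

Profit: AUD 8,961.65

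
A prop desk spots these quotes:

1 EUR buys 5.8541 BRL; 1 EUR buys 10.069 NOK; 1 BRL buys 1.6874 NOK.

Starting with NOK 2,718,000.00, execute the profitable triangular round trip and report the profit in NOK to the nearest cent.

Profit: NOK 52,496.54

Profitable loop is NOK → BRL → EUR → NOK:
NOK 2,718,000.00 ÷ 1.6874 = BRL 1,610,762.12
BRL 1,610,762.12 ÷ 5.8541 = EUR 275,151.11
EUR 275,151.11 × 10.069 = NOK 2,770,496.54
Profit = NOK 2,770,496.54 − NOK 2,718,000.00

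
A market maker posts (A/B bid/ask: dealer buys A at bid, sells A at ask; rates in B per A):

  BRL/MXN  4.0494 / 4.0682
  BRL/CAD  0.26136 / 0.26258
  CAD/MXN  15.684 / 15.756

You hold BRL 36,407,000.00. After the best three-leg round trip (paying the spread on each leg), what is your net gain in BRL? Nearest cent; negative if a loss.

Net profit: BRL 277,157.84

Best loop BRL → CAD → MXN → BRL:
BRL 36,407,000.00 × 0.26136 (sell BRL at bid) = CAD 9,515,333.52
CAD 9,515,333.52 × 15.684 (sell CAD at bid) = MXN 149,238,490.93
MXN 149,238,490.93 ÷ 4.0682 (buy BRL at ask) = BRL 36,684,157.84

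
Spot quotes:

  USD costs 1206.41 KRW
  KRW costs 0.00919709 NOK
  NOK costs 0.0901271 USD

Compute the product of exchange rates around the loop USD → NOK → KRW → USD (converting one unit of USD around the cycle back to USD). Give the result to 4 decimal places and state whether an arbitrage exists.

Around USD → NOK → KRW → USD: 1 ÷ 0.0901271 ÷ 0.00919709 ÷ 1206.41 = 0.999998
Product ≈ 1 (deviation 0.000%, within rounding noise).

1.0000 (no arbitrage)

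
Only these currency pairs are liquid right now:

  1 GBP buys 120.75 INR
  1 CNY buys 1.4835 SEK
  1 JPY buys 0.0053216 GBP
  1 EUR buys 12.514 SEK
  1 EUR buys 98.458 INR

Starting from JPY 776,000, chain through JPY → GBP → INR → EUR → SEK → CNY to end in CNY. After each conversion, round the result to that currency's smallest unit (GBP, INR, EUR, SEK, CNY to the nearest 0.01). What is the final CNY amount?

JPY 776,000 × 0.0053216 = GBP 4,129.56
GBP 4,129.56 × 120.75 = INR 498,644.37
INR 498,644.37 ÷ 98.458 = EUR 5,064.54
EUR 5,064.54 × 12.514 = SEK 63,377.65
SEK 63,377.65 ÷ 1.4835 = CNY 42,721.71

CNY 42,721.71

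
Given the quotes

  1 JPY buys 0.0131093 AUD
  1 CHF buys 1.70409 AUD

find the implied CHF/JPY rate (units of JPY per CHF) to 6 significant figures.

1 CHF × 1.70409 = 1.70409 AUD
1.70409 AUD ÷ 0.0131093 = 129.991 JPY

CHF/JPY = 129.991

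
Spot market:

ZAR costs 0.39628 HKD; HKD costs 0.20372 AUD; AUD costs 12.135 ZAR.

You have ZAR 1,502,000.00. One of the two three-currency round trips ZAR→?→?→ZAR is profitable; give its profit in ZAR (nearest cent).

Profit: ZAR 31,184.18

Profitable loop is ZAR → AUD → HKD → ZAR:
ZAR 1,502,000.00 ÷ 12.135 = AUD 123,774.21
AUD 123,774.21 ÷ 0.20372 = HKD 607,570.23
HKD 607,570.23 ÷ 0.39628 = ZAR 1,533,184.18
Profit = ZAR 1,533,184.18 − ZAR 1,502,000.00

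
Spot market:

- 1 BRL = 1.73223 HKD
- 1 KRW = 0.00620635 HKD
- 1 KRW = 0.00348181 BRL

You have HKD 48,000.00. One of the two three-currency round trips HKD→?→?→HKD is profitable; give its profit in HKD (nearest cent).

Profitable loop is HKD → BRL → KRW → HKD:
HKD 48,000.00 ÷ 1.73223 = BRL 27,709.95
BRL 27,709.95 ÷ 0.00348181 = KRW 7,958,489
KRW 7,958,489 × 0.00620635 = HKD 49,393.17
Profit = HKD 49,393.17 − HKD 48,000.00

Profit: HKD 1,393.17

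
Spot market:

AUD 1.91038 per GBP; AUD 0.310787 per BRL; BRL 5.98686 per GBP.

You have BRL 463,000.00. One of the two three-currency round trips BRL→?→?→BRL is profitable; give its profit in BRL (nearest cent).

Profitable loop is BRL → GBP → AUD → BRL:
BRL 463,000.00 ÷ 5.98686 = GBP 77,336.03
GBP 77,336.03 × 1.91038 = AUD 147,741.21
AUD 147,741.21 ÷ 0.310787 = BRL 475,377.70
Profit = BRL 475,377.70 − BRL 463,000.00

Profit: BRL 12,377.70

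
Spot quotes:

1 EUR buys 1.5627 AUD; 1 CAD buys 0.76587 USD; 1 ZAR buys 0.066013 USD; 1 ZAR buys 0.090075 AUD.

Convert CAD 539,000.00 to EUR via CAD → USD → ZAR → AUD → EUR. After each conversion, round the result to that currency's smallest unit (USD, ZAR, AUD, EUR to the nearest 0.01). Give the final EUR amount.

EUR 360,448.33

CAD 539,000.00 × 0.76587 = USD 412,803.93
USD 412,803.93 ÷ 0.066013 = ZAR 6,253,373.27
ZAR 6,253,373.27 × 0.090075 = AUD 563,272.60
AUD 563,272.60 ÷ 1.5627 = EUR 360,448.33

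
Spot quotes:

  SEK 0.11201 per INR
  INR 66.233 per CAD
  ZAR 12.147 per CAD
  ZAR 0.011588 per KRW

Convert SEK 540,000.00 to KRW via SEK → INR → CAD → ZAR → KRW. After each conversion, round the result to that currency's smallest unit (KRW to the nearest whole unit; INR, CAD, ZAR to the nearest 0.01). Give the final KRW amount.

KRW 76,299,743

SEK 540,000.00 ÷ 0.11201 = INR 4,820,998.13
INR 4,820,998.13 ÷ 66.233 = CAD 72,788.46
CAD 72,788.46 × 12.147 = ZAR 884,161.42
ZAR 884,161.42 ÷ 0.011588 = KRW 76,299,743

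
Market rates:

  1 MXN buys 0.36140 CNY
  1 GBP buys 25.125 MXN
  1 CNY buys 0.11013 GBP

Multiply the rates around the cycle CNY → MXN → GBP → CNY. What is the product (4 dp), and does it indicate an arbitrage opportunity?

Around CNY → MXN → GBP → CNY: 1 ÷ 0.36140 ÷ 25.125 ÷ 0.11013 = 1.000000
Product ≈ 1 (deviation 0.000%, within rounding noise).

1.0000 (no arbitrage)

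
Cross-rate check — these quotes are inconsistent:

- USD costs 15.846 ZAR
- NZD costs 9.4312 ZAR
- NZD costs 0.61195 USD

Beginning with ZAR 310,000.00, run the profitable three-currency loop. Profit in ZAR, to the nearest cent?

Profit: ZAR 8,735.42

Profitable loop is ZAR → NZD → USD → ZAR:
ZAR 310,000.00 ÷ 9.4312 = NZD 32,869.62
NZD 32,869.62 × 0.61195 = USD 20,114.57
USD 20,114.57 × 15.846 = ZAR 318,735.42
Profit = ZAR 318,735.42 − ZAR 310,000.00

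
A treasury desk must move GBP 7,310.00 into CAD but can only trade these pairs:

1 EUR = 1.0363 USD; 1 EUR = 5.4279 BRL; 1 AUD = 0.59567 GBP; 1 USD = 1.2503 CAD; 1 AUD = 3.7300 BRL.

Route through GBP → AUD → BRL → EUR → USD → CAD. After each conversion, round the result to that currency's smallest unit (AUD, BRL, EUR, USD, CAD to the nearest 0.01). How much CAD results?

CAD 10,926.68

GBP 7,310.00 ÷ 0.59567 = AUD 12,271.90
AUD 12,271.90 × 3.7300 = BRL 45,774.19
BRL 45,774.19 ÷ 5.4279 = EUR 8,433.13
EUR 8,433.13 × 1.0363 = USD 8,739.25
USD 8,739.25 × 1.2503 = CAD 10,926.68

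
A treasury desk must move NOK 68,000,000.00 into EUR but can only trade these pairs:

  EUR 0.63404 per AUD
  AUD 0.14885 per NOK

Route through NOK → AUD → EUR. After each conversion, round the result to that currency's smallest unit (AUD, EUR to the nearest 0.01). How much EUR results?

EUR 6,417,626.07

NOK 68,000,000.00 × 0.14885 = AUD 10,121,800.00
AUD 10,121,800.00 × 0.63404 = EUR 6,417,626.07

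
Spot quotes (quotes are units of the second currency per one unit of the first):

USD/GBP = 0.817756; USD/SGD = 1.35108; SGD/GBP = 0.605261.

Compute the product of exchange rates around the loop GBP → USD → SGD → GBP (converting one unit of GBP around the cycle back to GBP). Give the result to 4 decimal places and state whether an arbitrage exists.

1.0000 (no arbitrage)

Around GBP → USD → SGD → GBP: 1 ÷ 0.817756 × 1.35108 × 0.605261 = 1.000000
Product ≈ 1 (deviation 0.000%, within rounding noise).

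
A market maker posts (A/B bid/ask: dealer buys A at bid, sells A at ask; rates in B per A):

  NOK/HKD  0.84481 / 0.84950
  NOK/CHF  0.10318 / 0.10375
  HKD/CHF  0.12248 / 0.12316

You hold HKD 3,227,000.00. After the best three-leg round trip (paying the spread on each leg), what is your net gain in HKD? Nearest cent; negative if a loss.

Net result: HKD -8,636.58 (no profitable arbitrage after spreads)

Best loop HKD → CHF → NOK → HKD:
HKD 3,227,000.00 × 0.12248 (sell HKD at bid) = CHF 395,242.96
CHF 395,242.96 ÷ 0.10375 (buy NOK at ask) = NOK 3,809,570.70
NOK 3,809,570.70 × 0.84481 (sell NOK at bid) = HKD 3,218,363.42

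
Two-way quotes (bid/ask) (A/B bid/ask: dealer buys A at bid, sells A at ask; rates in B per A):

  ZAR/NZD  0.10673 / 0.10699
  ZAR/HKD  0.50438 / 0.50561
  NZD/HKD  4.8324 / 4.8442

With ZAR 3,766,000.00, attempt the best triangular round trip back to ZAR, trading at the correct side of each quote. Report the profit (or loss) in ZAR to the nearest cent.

Net profit: ZAR 75,616.83

Best loop ZAR → NZD → HKD → ZAR:
ZAR 3,766,000.00 × 0.10673 (sell ZAR at bid) = NZD 401,945.18
NZD 401,945.18 × 4.8324 (sell NZD at bid) = HKD 1,942,359.89
HKD 1,942,359.89 ÷ 0.50561 (buy ZAR at ask) = ZAR 3,841,616.83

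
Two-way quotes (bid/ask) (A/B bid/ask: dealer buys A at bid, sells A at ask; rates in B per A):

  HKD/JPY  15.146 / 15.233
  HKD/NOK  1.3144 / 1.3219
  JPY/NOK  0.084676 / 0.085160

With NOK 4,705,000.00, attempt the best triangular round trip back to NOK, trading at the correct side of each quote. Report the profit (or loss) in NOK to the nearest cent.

Net profit: NOK 62,229.76

Best loop NOK → JPY → HKD → NOK:
NOK 4,705,000.00 ÷ 0.085160 (buy JPY at ask) = JPY 55,248,943
JPY 55,248,943 ÷ 15.233 (buy HKD at ask) = HKD 3,626,924.65
HKD 3,626,924.65 × 1.3144 (sell HKD at bid) = NOK 4,767,229.76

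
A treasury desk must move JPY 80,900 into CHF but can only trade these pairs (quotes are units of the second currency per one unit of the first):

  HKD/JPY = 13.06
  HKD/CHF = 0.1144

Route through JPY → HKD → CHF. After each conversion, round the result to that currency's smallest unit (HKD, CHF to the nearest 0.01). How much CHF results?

JPY 80,900 ÷ 13.06 = HKD 6,194.49
HKD 6,194.49 × 0.1144 = CHF 708.65

CHF 708.65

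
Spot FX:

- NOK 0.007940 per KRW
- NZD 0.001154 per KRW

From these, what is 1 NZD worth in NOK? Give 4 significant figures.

1 NZD ÷ 0.001154 = 866.551 KRW
866.551 KRW × 0.007940 = 6.88042 NOK

NZD/NOK = 6.880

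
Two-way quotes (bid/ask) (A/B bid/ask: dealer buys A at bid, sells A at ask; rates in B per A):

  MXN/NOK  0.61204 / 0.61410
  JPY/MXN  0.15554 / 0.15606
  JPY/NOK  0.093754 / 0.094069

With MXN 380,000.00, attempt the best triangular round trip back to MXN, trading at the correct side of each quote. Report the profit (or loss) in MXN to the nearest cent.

Net profit: MXN 4,555.45

Best loop MXN → NOK → JPY → MXN:
MXN 380,000.00 × 0.61204 (sell MXN at bid) = NOK 232,575.20
NOK 232,575.20 ÷ 0.094069 (buy JPY at ask) = JPY 2,472,389
JPY 2,472,389 × 0.15554 (sell JPY at bid) = MXN 384,555.45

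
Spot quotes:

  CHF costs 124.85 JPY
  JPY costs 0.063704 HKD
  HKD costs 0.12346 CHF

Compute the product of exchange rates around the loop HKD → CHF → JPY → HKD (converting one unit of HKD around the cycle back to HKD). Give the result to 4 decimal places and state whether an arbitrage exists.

Around HKD → CHF → JPY → HKD: 1 × 0.12346 × 124.85 × 0.063704 = 0.981932
Product < 1; profitable direction is HKD → JPY → CHF → HKD.

0.9819 (arbitrage exists)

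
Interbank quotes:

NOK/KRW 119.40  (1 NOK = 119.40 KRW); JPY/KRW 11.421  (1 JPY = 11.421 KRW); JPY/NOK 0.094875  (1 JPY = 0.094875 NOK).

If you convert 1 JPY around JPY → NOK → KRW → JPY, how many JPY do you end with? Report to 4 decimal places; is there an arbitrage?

0.9919 (arbitrage exists)

Around JPY → NOK → KRW → JPY: 1 × 0.094875 × 119.40 ÷ 11.421 = 0.991864
Product < 1; profitable direction is JPY → KRW → NOK → JPY.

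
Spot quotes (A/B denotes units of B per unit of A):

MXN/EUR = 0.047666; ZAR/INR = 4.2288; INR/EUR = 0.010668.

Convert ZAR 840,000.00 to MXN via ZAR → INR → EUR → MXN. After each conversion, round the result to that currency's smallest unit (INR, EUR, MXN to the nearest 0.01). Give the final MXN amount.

MXN 795,006.50

ZAR 840,000.00 × 4.2288 = INR 3,552,192.00
INR 3,552,192.00 × 0.010668 = EUR 37,894.78
EUR 37,894.78 ÷ 0.047666 = MXN 795,006.50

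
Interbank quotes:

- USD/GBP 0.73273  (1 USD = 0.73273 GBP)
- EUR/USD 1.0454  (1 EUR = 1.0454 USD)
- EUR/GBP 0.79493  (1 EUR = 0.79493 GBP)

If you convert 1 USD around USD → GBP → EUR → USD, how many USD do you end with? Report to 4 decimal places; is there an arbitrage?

0.9636 (arbitrage exists)

Around USD → GBP → EUR → USD: 1 × 0.73273 ÷ 0.79493 × 1.0454 = 0.963602
Product < 1; profitable direction is USD → EUR → GBP → USD.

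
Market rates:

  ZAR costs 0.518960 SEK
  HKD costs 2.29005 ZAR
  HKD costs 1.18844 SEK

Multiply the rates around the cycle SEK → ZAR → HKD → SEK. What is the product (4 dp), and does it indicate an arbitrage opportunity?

1.0000 (no arbitrage)

Around SEK → ZAR → HKD → SEK: 1 ÷ 0.518960 ÷ 2.29005 × 1.18844 = 0.999996
Product ≈ 1 (deviation 0.000%, within rounding noise).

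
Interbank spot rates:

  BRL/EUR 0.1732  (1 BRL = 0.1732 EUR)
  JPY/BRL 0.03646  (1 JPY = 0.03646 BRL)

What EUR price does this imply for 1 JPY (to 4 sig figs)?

1 JPY × 0.03646 = 0.03646 BRL
0.03646 BRL × 0.1732 = 0.00631487 EUR

JPY/EUR = 0.006315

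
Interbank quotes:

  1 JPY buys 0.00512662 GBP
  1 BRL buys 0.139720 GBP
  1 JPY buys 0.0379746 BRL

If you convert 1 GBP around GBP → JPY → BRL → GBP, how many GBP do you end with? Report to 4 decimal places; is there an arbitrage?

1.0350 (arbitrage exists)

Around GBP → JPY → BRL → GBP: 1 ÷ 0.00512662 × 0.0379746 × 0.139720 = 1.034953
Product > 1; profitable direction is GBP → JPY → BRL → GBP.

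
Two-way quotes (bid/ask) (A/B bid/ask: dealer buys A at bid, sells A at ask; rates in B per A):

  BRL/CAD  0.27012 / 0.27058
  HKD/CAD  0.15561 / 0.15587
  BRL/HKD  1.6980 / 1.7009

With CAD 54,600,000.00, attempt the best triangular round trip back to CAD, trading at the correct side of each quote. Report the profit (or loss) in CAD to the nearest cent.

Best loop CAD → HKD → BRL → CAD:
CAD 54,600,000.00 ÷ 0.15587 (buy HKD at ask) = HKD 350,291,909.92
HKD 350,291,909.92 ÷ 1.7009 (buy BRL at ask) = BRL 205,945,034.94
BRL 205,945,034.94 × 0.27012 (sell BRL at bid) = CAD 55,629,872.84

Net profit: CAD 1,029,872.84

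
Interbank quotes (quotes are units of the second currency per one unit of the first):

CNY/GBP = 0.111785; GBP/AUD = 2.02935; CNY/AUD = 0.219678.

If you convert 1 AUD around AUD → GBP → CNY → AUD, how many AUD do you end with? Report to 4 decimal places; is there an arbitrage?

0.9684 (arbitrage exists)

Around AUD → GBP → CNY → AUD: 1 ÷ 2.02935 ÷ 0.111785 × 0.219678 = 0.968381
Product < 1; profitable direction is AUD → CNY → GBP → AUD.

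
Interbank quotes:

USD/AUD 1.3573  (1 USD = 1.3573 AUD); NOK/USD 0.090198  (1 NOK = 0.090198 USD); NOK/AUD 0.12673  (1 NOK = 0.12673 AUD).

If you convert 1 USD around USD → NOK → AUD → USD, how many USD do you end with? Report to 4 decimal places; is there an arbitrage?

Around USD → NOK → AUD → USD: 1 ÷ 0.090198 × 0.12673 ÷ 1.3573 = 1.035158
Product > 1; profitable direction is USD → NOK → AUD → USD.

1.0352 (arbitrage exists)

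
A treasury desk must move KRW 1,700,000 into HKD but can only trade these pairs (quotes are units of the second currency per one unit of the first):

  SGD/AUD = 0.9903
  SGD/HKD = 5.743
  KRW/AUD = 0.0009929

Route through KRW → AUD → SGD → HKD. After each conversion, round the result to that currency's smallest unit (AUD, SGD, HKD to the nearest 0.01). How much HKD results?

HKD 9,788.71

KRW 1,700,000 × 0.0009929 = AUD 1,687.93
AUD 1,687.93 ÷ 0.9903 = SGD 1,704.46
SGD 1,704.46 × 5.743 = HKD 9,788.71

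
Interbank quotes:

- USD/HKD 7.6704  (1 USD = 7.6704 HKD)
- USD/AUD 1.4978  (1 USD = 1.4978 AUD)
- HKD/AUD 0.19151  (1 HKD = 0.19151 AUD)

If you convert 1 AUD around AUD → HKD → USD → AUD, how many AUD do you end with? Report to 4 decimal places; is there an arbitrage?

Around AUD → HKD → USD → AUD: 1 ÷ 0.19151 ÷ 7.6704 × 1.4978 = 1.019634
Product > 1; profitable direction is AUD → HKD → USD → AUD.

1.0196 (arbitrage exists)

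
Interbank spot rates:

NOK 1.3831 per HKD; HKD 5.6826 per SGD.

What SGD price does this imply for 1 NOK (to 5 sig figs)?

1 NOK ÷ 1.3831 = 0.723014 HKD
0.723014 HKD ÷ 5.6826 = 0.127233 SGD

NOK/SGD = 0.12723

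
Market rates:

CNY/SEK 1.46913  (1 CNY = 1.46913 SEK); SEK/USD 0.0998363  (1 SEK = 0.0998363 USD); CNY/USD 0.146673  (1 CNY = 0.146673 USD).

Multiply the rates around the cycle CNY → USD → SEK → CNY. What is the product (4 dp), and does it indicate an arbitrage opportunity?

1.0000 (no arbitrage)

Around CNY → USD → SEK → CNY: 1 × 0.146673 ÷ 0.0998363 ÷ 1.46913 = 1.000003
Product ≈ 1 (deviation 0.000%, within rounding noise).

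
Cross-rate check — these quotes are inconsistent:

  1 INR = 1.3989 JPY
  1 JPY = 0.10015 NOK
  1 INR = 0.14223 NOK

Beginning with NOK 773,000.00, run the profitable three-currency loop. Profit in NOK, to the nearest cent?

Profitable loop is NOK → JPY → INR → NOK:
NOK 773,000.00 ÷ 0.10015 = JPY 7,718,422
JPY 7,718,422 ÷ 1.3989 = INR 5,517,494.01
INR 5,517,494.01 × 0.14223 = NOK 784,753.17
Profit = NOK 784,753.17 − NOK 773,000.00

Profit: NOK 11,753.17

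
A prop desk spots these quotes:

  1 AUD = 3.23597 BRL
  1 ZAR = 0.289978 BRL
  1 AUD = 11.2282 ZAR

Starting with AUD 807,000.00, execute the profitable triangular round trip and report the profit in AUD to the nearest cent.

Profit: AUD 4,977.95

Profitable loop is AUD → ZAR → BRL → AUD:
AUD 807,000.00 × 11.2282 = ZAR 9,061,157.40
ZAR 9,061,157.40 × 0.289978 = BRL 2,627,536.30
BRL 2,627,536.30 ÷ 3.23597 = AUD 811,977.95
Profit = AUD 811,977.95 − AUD 807,000.00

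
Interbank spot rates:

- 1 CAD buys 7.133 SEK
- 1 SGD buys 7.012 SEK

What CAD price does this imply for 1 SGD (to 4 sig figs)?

SGD/CAD = 0.9830

1 SGD × 7.012 = 7.012 SEK
7.012 SEK ÷ 7.133 = 0.983037 CAD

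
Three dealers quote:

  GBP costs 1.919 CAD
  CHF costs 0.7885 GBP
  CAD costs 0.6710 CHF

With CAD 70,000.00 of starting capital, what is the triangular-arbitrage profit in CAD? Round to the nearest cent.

Profit: CAD 1,071.79

Profitable loop is CAD → CHF → GBP → CAD:
CAD 70,000.00 × 0.6710 = CHF 46,970.00
CHF 46,970.00 × 0.7885 = GBP 37,035.85
GBP 37,035.85 × 1.919 = CAD 71,071.79
Profit = CAD 71,071.79 − CAD 70,000.00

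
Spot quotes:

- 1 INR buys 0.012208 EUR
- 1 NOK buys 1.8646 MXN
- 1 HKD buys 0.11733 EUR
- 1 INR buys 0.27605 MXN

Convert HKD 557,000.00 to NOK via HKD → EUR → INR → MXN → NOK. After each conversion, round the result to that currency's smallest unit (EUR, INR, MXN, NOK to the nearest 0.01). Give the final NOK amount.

HKD 557,000.00 × 0.11733 = EUR 65,352.81
EUR 65,352.81 ÷ 0.012208 = INR 5,353,277.36
INR 5,353,277.36 × 0.27605 = MXN 1,477,772.22
MXN 1,477,772.22 ÷ 1.8646 = NOK 792,541.15

NOK 792,541.15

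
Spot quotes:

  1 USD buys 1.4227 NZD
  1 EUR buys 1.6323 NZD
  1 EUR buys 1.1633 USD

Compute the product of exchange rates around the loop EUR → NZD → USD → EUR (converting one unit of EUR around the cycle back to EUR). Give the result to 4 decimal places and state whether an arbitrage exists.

0.9863 (arbitrage exists)

Around EUR → NZD → USD → EUR: 1 × 1.6323 ÷ 1.4227 ÷ 1.1633 = 0.986268
Product < 1; profitable direction is EUR → USD → NZD → EUR.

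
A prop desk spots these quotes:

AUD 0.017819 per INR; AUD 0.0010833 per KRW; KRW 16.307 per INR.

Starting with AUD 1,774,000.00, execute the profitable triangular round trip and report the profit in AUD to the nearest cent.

Profitable loop is AUD → KRW → INR → AUD:
AUD 1,774,000.00 ÷ 0.0010833 = KRW 1,637,588,849
KRW 1,637,588,849 ÷ 16.307 = INR 100,422,447.35
INR 100,422,447.35 × 0.017819 = AUD 1,789,427.59
Profit = AUD 1,789,427.59 − AUD 1,774,000.00

Profit: AUD 15,427.59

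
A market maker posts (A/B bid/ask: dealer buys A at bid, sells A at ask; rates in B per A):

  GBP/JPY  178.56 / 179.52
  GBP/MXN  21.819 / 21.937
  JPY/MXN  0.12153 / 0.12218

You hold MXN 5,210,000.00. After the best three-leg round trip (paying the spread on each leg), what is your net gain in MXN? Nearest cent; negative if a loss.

Best loop MXN → JPY → GBP → MXN:
MXN 5,210,000.00 ÷ 0.12218 (buy JPY at ask) = JPY 42,642,004
JPY 42,642,004 ÷ 179.52 (buy GBP at ask) = GBP 237,533.44
GBP 237,533.44 × 21.819 (sell GBP at bid) = MXN 5,182,742.18

Net result: MXN -27,257.82 (no profitable arbitrage after spreads)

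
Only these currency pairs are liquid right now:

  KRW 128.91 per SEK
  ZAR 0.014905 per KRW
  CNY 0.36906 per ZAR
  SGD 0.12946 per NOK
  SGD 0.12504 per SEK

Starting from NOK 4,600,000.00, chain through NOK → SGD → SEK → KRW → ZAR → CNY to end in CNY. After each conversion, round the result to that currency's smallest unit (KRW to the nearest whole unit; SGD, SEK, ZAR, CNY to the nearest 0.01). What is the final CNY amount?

NOK 4,600,000.00 × 0.12946 = SGD 595,516.00
SGD 595,516.00 ÷ 0.12504 = SEK 4,762,603.97
SEK 4,762,603.97 × 128.91 = KRW 613,947,278
KRW 613,947,278 × 0.014905 = ZAR 9,150,884.18
ZAR 9,150,884.18 × 0.36906 = CNY 3,377,225.32

CNY 3,377,225.32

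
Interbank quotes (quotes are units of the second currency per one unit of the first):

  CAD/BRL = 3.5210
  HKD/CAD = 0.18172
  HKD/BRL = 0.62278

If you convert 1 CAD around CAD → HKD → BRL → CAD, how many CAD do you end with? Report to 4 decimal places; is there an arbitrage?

0.9733 (arbitrage exists)

Around CAD → HKD → BRL → CAD: 1 ÷ 0.18172 × 0.62278 ÷ 3.5210 = 0.973343
Product < 1; profitable direction is CAD → BRL → HKD → CAD.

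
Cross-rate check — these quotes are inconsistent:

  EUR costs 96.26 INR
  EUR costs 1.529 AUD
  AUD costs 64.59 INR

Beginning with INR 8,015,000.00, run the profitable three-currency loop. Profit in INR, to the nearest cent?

Profit: INR 208,002.82

Profitable loop is INR → EUR → AUD → INR:
INR 8,015,000.00 ÷ 96.26 = EUR 83,264.08
EUR 83,264.08 × 1.529 = AUD 127,310.77
AUD 127,310.77 × 64.59 = INR 8,223,002.82
Profit = INR 8,223,002.82 − INR 8,015,000.00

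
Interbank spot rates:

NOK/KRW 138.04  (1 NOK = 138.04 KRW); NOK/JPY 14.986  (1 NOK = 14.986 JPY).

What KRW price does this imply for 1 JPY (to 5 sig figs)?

JPY/KRW = 9.2113

1 JPY ÷ 14.986 = 0.0667289 NOK
0.0667289 NOK × 138.04 = 9.21126 KRW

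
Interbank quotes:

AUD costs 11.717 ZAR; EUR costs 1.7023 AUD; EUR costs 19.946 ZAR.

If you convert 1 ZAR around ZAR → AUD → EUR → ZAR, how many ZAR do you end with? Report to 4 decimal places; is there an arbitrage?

1.0000 (no arbitrage)

Around ZAR → AUD → EUR → ZAR: 1 ÷ 11.717 ÷ 1.7023 × 19.946 = 1.000008
Product ≈ 1 (deviation 0.001%, within rounding noise).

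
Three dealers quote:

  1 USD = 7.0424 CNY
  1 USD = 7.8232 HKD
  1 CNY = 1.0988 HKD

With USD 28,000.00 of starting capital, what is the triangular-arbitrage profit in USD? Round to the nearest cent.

Profitable loop is USD → HKD → CNY → USD:
USD 28,000.00 × 7.8232 = HKD 219,049.60
HKD 219,049.60 ÷ 1.0988 = CNY 199,353.48
CNY 199,353.48 ÷ 7.0424 = USD 28,307.60
Profit = USD 28,307.60 − USD 28,000.00

Profit: USD 307.60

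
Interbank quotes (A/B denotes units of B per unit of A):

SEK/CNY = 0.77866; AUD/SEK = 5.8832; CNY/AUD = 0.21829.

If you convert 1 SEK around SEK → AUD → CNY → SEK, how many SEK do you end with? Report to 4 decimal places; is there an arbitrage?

1.0000 (no arbitrage)

Around SEK → AUD → CNY → SEK: 1 ÷ 5.8832 ÷ 0.21829 ÷ 0.77866 = 1.000011
Product ≈ 1 (deviation 0.001%, within rounding noise).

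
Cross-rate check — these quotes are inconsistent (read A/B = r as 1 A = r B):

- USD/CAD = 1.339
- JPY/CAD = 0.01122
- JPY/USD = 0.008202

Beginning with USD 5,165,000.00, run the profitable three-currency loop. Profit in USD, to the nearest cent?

Profitable loop is USD → JPY → CAD → USD:
USD 5,165,000.00 ÷ 0.008202 = JPY 629,724,457
JPY 629,724,457 × 0.01122 = CAD 7,065,508.41
CAD 7,065,508.41 ÷ 1.339 = USD 5,276,705.31
Profit = USD 5,276,705.31 − USD 5,165,000.00

Profit: USD 111,705.31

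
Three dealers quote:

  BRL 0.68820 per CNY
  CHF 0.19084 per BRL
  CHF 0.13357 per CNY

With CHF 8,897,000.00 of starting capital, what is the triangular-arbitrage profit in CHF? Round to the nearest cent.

Profit: CHF 151,330.19

Profitable loop is CHF → BRL → CNY → CHF:
CHF 8,897,000.00 ÷ 0.19084 = BRL 46,620,205.41
BRL 46,620,205.41 ÷ 0.68820 = CNY 67,742,233.95
CNY 67,742,233.95 × 0.13357 = CHF 9,048,330.19
Profit = CHF 9,048,330.19 − CHF 8,897,000.00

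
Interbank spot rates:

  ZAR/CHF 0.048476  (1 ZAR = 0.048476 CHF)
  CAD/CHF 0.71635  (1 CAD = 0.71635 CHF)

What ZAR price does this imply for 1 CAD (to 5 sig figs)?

1 CAD × 0.71635 = 0.71635 CHF
0.71635 CHF ÷ 0.048476 = 14.7774 ZAR

CAD/ZAR = 14.777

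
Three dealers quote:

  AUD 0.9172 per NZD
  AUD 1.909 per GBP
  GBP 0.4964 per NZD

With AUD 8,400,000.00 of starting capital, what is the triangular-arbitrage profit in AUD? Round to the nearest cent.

Profit: AUD 278,665.33

Profitable loop is AUD → NZD → GBP → AUD:
AUD 8,400,000.00 ÷ 0.9172 = NZD 9,158,307.89
NZD 9,158,307.89 × 0.4964 = GBP 4,546,184.04
GBP 4,546,184.04 × 1.909 = AUD 8,678,665.33
Profit = AUD 8,678,665.33 − AUD 8,400,000.00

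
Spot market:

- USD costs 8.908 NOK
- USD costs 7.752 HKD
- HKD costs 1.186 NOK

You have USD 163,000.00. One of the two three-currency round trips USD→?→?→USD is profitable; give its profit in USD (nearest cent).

Profit: USD 5,230.93

Profitable loop is USD → HKD → NOK → USD:
USD 163,000.00 × 7.752 = HKD 1,263,576.00
HKD 1,263,576.00 × 1.186 = NOK 1,498,601.14
NOK 1,498,601.14 ÷ 8.908 = USD 168,230.93
Profit = USD 168,230.93 − USD 163,000.00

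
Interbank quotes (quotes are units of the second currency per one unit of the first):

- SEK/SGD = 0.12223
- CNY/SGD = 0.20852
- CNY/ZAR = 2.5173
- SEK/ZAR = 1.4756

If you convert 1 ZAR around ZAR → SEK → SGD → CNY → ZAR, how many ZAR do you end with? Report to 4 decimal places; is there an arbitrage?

1.0000 (no arbitrage)

Around ZAR → SEK → SGD → CNY → ZAR: 1 ÷ 1.4756 × 0.12223 ÷ 0.20852 × 2.5173 = 0.999992
Product ≈ 1 (deviation 0.001%, within rounding noise).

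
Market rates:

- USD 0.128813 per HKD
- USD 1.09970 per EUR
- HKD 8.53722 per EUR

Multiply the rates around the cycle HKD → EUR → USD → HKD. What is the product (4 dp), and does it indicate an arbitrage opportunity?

1.0000 (no arbitrage)

Around HKD → EUR → USD → HKD: 1 ÷ 8.53722 × 1.09970 ÷ 0.128813 = 0.999996
Product ≈ 1 (deviation 0.000%, within rounding noise).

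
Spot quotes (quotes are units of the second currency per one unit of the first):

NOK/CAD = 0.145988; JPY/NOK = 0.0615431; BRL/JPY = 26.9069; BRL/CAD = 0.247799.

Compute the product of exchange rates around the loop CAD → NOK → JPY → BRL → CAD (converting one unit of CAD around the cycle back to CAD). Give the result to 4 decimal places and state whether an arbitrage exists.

Around CAD → NOK → JPY → BRL → CAD: 1 ÷ 0.145988 ÷ 0.0615431 ÷ 26.9069 × 0.247799 = 1.025037
Product > 1; profitable direction is CAD → NOK → JPY → BRL → CAD.

1.0250 (arbitrage exists)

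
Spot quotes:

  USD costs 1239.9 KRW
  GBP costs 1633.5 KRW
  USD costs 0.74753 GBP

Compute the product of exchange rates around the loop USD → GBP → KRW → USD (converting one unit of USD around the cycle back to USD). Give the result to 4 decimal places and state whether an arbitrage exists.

Around USD → GBP → KRW → USD: 1 × 0.74753 × 1633.5 ÷ 1239.9 = 0.984830
Product < 1; profitable direction is USD → KRW → GBP → USD.

0.9848 (arbitrage exists)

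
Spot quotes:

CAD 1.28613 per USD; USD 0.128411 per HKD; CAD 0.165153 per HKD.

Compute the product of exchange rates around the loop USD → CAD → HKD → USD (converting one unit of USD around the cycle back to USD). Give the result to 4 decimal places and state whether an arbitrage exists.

Around USD → CAD → HKD → USD: 1 × 1.28613 ÷ 0.165153 × 0.128411 = 1.000001
Product ≈ 1 (deviation 0.000%, within rounding noise).

1.0000 (no arbitrage)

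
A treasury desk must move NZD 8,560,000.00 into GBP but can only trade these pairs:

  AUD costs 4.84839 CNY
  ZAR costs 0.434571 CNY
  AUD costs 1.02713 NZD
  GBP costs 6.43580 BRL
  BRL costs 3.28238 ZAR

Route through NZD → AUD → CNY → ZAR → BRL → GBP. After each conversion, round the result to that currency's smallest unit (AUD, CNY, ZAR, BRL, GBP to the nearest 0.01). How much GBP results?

NZD 8,560,000.00 ÷ 1.02713 = AUD 8,333,901.26
AUD 8,333,901.26 × 4.84839 = CNY 40,406,003.53
CNY 40,406,003.53 ÷ 0.434571 = ZAR 92,979,061.03
ZAR 92,979,061.03 ÷ 3.28238 = BRL 28,326,720.56
BRL 28,326,720.56 ÷ 6.43580 = GBP 4,401,429.59

GBP 4,401,429.59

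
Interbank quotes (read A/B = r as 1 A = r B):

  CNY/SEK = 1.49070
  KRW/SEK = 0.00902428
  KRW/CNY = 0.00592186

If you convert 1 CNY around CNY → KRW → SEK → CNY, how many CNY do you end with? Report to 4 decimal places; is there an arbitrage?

1.0223 (arbitrage exists)

Around CNY → KRW → SEK → CNY: 1 ÷ 0.00592186 × 0.00902428 ÷ 1.49070 = 1.022267
Product > 1; profitable direction is CNY → KRW → SEK → CNY.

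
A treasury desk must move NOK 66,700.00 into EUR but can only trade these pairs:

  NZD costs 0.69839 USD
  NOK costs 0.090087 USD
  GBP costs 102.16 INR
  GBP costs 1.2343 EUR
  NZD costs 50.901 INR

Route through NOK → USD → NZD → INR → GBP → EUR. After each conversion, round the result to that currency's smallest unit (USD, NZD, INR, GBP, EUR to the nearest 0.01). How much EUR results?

EUR 5,291.22

NOK 66,700.00 × 0.090087 = USD 6,008.80
USD 6,008.80 ÷ 0.69839 = NZD 8,603.79
NZD 8,603.79 × 50.901 = INR 437,941.51
INR 437,941.51 ÷ 102.16 = GBP 4,286.82
GBP 4,286.82 × 1.2343 = EUR 5,291.22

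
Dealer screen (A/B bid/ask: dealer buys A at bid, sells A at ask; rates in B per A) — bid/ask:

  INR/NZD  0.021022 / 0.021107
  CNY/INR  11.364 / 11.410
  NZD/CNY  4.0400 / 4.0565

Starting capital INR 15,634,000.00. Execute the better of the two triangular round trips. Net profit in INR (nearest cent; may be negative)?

Best loop INR → CNY → NZD → INR:
INR 15,634,000.00 ÷ 11.410 (buy CNY at ask) = CNY 1,370,201.58
CNY 1,370,201.58 ÷ 4.0565 (buy NZD at ask) = NZD 337,779.26
NZD 337,779.26 ÷ 0.021107 (buy INR at ask) = INR 16,003,186.73

Net profit: INR 369,186.73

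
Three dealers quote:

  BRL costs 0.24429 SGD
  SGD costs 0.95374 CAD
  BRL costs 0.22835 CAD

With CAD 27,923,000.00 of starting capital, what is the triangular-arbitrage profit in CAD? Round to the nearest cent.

Profitable loop is CAD → BRL → SGD → CAD:
CAD 27,923,000.00 ÷ 0.22835 = BRL 122,281,585.29
BRL 122,281,585.29 × 0.24429 = SGD 29,872,168.47
SGD 29,872,168.47 × 0.95374 = CAD 28,490,281.96
Profit = CAD 28,490,281.96 − CAD 27,923,000.00

Profit: CAD 567,281.96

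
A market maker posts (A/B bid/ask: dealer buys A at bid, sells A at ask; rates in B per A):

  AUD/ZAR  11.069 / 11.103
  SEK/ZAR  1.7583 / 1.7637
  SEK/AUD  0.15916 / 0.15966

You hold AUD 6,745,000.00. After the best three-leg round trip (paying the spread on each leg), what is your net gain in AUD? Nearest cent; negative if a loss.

Best loop AUD → ZAR → SEK → AUD:
AUD 6,745,000.00 × 11.069 (sell AUD at bid) = ZAR 74,660,405.00
ZAR 74,660,405.00 ÷ 1.7637 (buy SEK at ask) = SEK 42,331,691.90
SEK 42,331,691.90 × 0.15916 (sell SEK at bid) = AUD 6,737,512.08

Net result: AUD -7,487.92 (no profitable arbitrage after spreads)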